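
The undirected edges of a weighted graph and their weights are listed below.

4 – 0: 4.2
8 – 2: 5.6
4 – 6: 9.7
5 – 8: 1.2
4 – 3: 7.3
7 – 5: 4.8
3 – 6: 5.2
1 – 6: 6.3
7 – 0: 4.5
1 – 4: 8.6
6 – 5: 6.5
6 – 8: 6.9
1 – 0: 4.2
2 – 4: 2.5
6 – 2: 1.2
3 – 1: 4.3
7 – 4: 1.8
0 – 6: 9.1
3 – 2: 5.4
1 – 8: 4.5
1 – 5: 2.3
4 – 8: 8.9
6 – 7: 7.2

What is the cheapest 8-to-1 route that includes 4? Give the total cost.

16.2

Shortest 8→4: 8–5–7–4 = 7.8
Best 4 to 1: 4–0–1 costing 8.4
Total via 4: 7.8 + 8.4 = 16.2.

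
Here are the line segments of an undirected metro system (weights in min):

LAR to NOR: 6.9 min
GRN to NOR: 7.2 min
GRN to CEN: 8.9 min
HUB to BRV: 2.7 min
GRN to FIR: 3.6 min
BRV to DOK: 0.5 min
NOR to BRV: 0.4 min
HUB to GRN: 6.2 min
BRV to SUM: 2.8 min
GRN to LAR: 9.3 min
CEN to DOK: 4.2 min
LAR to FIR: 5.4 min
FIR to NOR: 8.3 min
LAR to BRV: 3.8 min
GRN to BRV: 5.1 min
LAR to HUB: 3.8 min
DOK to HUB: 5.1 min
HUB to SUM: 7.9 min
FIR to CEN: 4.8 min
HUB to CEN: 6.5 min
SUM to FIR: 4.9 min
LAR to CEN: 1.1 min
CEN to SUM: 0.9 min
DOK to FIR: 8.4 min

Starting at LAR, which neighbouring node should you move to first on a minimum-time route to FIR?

FIR

Candidate routes:
LAR–FIR: 5.4 = 5.4
LAR–CEN–FIR: 1.1+4.8 = 5.9
Cheapest is LAR–FIR at 5.4 min.
So from LAR the first move is to FIR.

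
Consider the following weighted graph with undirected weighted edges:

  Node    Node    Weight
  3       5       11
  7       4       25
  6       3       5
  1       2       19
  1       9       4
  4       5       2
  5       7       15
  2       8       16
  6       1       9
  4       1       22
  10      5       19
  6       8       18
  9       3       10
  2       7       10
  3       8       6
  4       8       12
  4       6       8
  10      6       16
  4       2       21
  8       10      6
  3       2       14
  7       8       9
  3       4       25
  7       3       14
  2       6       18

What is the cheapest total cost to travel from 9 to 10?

Enumerating some paths:
9–1–6–10: 4+9+16 = 29
9–3–8–10: 10+6+6 = 22
Cheapest is 9–3–8–10 at 22.

22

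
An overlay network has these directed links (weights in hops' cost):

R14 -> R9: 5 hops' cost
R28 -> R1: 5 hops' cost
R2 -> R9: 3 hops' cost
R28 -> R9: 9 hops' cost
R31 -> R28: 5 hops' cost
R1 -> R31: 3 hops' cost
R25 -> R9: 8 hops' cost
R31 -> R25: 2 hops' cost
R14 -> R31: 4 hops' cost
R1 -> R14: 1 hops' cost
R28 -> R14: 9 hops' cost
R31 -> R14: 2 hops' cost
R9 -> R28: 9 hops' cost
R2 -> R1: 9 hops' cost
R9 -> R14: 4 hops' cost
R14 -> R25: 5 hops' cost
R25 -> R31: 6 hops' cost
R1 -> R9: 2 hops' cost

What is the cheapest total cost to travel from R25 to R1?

16 hops' cost

Enumerating some paths:
R25 → R9 → R28 → R1: 8+9+5 = 22
R25 → R31 → R28 → R1: 6+5+5 = 16
The minimum is 16 hops' cost via R25 → R31 → R28 → R1.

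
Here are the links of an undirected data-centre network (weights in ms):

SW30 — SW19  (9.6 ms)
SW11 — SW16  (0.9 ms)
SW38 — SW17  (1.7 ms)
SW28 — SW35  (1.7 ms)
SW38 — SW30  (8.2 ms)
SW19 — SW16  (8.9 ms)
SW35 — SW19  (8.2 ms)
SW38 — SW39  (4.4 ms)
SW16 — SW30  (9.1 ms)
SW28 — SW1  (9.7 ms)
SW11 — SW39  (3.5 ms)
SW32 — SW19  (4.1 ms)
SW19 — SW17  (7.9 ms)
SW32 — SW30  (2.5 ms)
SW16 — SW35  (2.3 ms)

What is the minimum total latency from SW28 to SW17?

Running Dijkstra from SW28:
SW28: 0
SW35: 1.7  (via SW28)
SW16: 4  (via SW35)
SW11: 4.9  (via SW16)
SW39: 8.4  (via SW11)
SW1: 9.7  (via SW28)
SW19: 9.9  (via SW35)
SW38: 12.8  (via SW39)
SW30: 13.1  (via SW16)
SW32: 14  (via SW19)
SW17: 14.5  (via SW38)
Shortest route: SW28–SW35–SW16–SW11–SW39–SW38–SW17 = 14.5 ms.

14.5 ms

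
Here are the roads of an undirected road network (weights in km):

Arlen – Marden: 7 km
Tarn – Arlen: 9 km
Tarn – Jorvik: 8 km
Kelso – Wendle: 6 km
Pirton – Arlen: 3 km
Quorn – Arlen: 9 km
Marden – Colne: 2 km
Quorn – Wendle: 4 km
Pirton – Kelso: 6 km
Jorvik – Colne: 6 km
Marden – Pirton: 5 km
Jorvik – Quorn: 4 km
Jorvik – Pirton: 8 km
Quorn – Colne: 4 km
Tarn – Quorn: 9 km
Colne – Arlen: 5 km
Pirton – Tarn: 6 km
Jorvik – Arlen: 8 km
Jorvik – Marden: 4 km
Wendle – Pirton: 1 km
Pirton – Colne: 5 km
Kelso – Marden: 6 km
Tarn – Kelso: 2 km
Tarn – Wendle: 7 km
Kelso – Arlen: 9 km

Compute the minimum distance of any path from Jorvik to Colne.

6 km

Enumerating some paths:
Jorvik → Colne: 6 = 6
Jorvik → Pirton → Colne: 8+5 = 13
Jorvik → Arlen → Colne: 8+5 = 13
Jorvik → Quorn → Colne: 4+4 = 8
The minimum is 6 km via Jorvik → Colne.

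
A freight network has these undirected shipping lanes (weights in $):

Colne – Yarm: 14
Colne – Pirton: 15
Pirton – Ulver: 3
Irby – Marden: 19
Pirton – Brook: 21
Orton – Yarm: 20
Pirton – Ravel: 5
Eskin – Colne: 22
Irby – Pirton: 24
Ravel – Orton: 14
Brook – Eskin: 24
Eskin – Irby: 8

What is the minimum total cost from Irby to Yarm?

$44

Candidate routes:
Irby - Pirton - Colne - Yarm: 24+15+14 = 53
Irby - Eskin - Colne - Yarm: 8+22+14 = 44
Cheapest is Irby - Eskin - Colne - Yarm at $44.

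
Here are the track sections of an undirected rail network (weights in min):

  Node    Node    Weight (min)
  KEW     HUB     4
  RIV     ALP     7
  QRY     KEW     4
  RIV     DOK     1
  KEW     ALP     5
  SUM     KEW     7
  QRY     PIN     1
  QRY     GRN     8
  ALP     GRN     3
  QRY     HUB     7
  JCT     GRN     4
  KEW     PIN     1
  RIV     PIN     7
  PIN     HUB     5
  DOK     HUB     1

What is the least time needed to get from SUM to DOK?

Settle nodes by increasing distance from SUM:
SUM: 0
KEW: 7  (via SUM)
PIN: 8  (via KEW)
QRY: 9  (via PIN)
HUB: 11  (via KEW)
DOK: 12  (via HUB)
Shortest route: SUM–KEW–HUB–DOK = 12 min.

12 min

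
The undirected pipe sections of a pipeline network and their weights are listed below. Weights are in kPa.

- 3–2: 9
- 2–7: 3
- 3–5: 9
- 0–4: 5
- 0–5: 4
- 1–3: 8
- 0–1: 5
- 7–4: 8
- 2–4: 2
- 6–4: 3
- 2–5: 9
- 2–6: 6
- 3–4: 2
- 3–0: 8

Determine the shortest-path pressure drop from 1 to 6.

Compare a few routes:
1 → 3 → 4 → 2 → 6: 8+2+2+6 = 18
1 → 0 → 4 → 6: 5+5+3 = 13
1 → 0 → 4 → 2 → 6: 5+5+2+6 = 18
1 → 0 → 3 → 4 → 6: 5+8+2+3 = 18
The minimum is 13 kPa via 1 → 0 → 4 → 6.

13 kPa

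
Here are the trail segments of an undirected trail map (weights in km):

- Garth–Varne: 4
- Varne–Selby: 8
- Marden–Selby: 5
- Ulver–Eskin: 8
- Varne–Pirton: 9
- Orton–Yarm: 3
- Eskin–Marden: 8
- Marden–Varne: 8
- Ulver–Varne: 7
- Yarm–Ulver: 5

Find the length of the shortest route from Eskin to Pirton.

24 km

Compare a few routes:
Eskin → Ulver → Varne → Pirton: 8+7+9 = 24
Eskin → Marden → Varne → Pirton: 8+8+9 = 25
Cheapest is Eskin → Ulver → Varne → Pirton at 24 km.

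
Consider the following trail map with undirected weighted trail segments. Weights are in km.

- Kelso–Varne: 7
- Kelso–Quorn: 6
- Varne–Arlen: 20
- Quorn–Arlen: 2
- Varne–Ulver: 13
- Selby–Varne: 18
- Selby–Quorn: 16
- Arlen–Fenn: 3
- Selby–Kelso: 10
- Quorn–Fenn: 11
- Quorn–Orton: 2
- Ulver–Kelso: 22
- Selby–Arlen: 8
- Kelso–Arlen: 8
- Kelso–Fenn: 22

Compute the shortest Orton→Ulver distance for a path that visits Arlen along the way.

32 km

Best Orton to Arlen: Orton → Quorn → Arlen costing 4
Best Arlen to Ulver: Arlen → Kelso → Varne → Ulver costing 28
Total via Arlen: 4 + 28 = 32 km.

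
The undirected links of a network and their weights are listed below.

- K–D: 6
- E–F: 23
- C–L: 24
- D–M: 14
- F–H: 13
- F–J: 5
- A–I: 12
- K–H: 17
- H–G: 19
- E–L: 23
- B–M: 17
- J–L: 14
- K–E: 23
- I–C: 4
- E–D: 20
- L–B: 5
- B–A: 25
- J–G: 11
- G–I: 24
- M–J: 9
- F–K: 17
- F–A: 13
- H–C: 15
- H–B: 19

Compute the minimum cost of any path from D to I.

Compare a few routes:
D - K - F - H - C - I: 6+17+13+15+4 = 55
D - K - F - A - I: 6+17+13+12 = 48
D - M - J - F - A - I: 14+9+5+13+12 = 53
D - K - H - C - I: 6+17+15+4 = 42
The minimum is 42 via D - K - H - C - I.

42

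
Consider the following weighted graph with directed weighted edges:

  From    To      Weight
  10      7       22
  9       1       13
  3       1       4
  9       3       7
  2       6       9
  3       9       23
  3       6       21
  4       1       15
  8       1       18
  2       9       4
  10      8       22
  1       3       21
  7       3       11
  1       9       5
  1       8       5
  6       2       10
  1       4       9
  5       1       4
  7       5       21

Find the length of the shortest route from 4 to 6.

48

Candidate routes:
4–1–9–3–6: 15+5+7+21 = 48
4–1–3–6: 15+21+21 = 57
Cheapest is 4–1–9–3–6 at 48.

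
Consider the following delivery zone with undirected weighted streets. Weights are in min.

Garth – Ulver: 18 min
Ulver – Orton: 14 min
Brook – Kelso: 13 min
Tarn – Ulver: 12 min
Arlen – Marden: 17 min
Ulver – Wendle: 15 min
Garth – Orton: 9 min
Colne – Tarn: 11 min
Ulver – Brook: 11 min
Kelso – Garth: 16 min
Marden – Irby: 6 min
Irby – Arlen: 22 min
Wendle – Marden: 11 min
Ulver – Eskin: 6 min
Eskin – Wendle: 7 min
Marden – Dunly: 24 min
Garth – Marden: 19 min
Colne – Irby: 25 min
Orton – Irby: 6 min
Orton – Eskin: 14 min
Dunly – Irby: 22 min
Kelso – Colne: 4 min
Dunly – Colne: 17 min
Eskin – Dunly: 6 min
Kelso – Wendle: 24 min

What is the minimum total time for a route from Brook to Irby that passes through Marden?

41 min

Best Brook to Marden: Brook → Ulver → Eskin → Wendle → Marden costing 35
Shortest Marden→Irby: Marden → Irby = 6
Total via Marden: 35 + 6 = 41 min.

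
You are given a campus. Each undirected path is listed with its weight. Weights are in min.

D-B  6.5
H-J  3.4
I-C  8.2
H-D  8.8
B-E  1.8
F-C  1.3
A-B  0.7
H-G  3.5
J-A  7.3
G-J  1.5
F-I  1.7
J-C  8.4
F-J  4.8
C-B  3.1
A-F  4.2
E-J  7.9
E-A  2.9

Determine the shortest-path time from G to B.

9.5 min

Running Dijkstra from G:
G: 0
J: 1.5  (via G)
H: 3.5  (via G)
F: 6.3  (via J)
C: 7.6  (via F)
I: 8  (via F)
A: 8.8  (via J)
E: 9.4  (via J)
B: 9.5  (via A)
Shortest route: G–J–A–B = 9.5 min.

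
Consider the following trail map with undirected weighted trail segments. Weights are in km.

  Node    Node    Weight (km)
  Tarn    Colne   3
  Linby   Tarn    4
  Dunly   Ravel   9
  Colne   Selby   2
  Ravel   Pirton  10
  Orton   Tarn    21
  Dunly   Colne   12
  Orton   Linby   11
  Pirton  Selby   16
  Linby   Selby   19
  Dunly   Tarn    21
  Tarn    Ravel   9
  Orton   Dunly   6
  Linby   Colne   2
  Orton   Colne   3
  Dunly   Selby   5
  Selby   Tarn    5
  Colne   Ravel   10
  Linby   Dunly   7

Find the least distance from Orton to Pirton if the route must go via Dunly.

Shortest Orton→Dunly: Orton → Dunly = 6
Shortest Dunly→Pirton: Dunly → Ravel → Pirton = 19
Total via Dunly: 6 + 19 = 25 km.

25 km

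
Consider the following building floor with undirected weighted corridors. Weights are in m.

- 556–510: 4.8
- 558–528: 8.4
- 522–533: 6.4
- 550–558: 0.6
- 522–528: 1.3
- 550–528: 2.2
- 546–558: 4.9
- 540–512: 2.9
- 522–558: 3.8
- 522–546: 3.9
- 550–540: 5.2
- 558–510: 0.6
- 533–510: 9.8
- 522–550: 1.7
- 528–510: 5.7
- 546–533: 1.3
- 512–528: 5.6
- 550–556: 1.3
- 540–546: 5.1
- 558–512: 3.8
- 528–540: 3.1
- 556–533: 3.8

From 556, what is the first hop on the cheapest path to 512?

550

Candidate routes:
556 → 550 → 528 → 512: 1.3+2.2+5.6 = 9.1
556 → 550 → 558 → 512: 1.3+0.6+3.8 = 5.7
The minimum is 5.7 m via 556 → 550 → 558 → 512.
So from 556 the first move is to 550.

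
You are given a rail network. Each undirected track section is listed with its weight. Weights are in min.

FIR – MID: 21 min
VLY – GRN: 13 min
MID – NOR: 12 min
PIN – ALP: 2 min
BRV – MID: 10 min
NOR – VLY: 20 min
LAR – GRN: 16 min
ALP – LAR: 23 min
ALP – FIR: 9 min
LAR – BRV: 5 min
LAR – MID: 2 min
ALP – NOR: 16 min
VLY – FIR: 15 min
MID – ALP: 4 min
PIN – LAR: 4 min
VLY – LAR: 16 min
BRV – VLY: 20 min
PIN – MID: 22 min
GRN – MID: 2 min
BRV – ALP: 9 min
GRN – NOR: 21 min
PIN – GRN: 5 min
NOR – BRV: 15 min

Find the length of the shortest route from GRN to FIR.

Candidate routes:
GRN - MID - FIR: 2+21 = 23
GRN - MID - ALP - FIR: 2+4+9 = 15
GRN - MID - LAR - PIN - ALP - FIR: 2+2+4+2+9 = 19
GRN - PIN - ALP - FIR: 5+2+9 = 16
The minimum is 15 min via GRN - MID - ALP - FIR.

15 min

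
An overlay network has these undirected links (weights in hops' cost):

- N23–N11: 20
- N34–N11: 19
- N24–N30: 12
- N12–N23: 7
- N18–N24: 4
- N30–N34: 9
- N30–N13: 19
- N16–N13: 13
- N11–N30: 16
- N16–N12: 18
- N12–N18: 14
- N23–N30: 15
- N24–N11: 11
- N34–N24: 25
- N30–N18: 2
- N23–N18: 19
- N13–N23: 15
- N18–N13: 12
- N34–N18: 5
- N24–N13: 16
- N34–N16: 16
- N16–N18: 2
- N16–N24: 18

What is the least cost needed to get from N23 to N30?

Enumerating some paths:
N23 → N18 → N30: 19+2 = 21
N23 → N30: 15 = 15
Cheapest is N23 → N30 at 15 hops' cost.

15 hops' cost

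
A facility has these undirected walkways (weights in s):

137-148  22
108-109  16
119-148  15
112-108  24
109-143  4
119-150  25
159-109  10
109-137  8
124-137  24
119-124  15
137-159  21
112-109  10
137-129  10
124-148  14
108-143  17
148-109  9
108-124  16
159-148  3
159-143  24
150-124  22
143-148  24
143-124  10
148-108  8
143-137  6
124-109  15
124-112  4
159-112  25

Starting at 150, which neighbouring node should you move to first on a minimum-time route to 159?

124

Compare a few routes:
150 - 119 - 148 - 159: 25+15+3 = 43
150 - 124 - 148 - 159: 22+14+3 = 39
The minimum is 39 s via 150 - 124 - 148 - 159.
So from 150 the first move is to 124.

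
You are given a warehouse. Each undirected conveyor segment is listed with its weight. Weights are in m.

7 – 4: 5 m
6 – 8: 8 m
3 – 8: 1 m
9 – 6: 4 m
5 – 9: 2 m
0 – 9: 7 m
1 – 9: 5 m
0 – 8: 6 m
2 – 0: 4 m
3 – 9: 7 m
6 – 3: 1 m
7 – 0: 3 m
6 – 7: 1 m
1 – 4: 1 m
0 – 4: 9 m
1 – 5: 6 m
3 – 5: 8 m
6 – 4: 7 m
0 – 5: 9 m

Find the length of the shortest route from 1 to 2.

13 m

Settle nodes by increasing distance from 1:
1: 0
4: 1  (via 1)
9: 5  (via 1)
5: 6  (via 1)
7: 6  (via 4)
6: 7  (via 7)
3: 8  (via 6)
0: 9  (via 7)
8: 9  (via 3)
2: 13  (via 0)
Shortest route: 1–4–7–0–2 = 13 m.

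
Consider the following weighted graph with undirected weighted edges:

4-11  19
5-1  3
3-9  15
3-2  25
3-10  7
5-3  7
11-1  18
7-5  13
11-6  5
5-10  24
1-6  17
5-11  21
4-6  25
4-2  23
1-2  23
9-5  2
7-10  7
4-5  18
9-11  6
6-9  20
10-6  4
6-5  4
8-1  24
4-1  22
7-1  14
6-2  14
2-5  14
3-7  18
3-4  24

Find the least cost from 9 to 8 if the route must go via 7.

53

Best 9 to 7: 9 → 5 → 7 costing 15
Shortest 7→8: 7 → 1 → 8 = 38
Total via 7: 15 + 38 = 53.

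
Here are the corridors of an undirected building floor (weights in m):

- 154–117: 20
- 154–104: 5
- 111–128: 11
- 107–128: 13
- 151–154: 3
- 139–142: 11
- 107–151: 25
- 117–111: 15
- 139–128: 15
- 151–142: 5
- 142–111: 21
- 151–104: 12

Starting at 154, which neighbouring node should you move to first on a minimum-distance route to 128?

Compare a few routes:
154 → 151 → 142 → 111 → 128: 3+5+21+11 = 40
154 → 117 → 111 → 128: 20+15+11 = 46
154 → 151 → 107 → 128: 3+25+13 = 41
154 → 151 → 142 → 139 → 128: 3+5+11+15 = 34
The minimum is 34 m via 154 → 151 → 142 → 139 → 128.
So from 154 the first move is to 151.

151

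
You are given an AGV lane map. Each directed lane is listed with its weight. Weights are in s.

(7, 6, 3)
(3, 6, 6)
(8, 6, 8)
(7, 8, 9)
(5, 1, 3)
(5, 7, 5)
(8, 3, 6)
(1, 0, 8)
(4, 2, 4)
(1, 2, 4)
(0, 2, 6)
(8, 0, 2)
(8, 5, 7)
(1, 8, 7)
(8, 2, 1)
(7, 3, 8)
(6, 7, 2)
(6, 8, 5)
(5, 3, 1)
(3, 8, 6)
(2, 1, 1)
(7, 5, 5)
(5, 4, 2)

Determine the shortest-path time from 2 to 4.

17 s

Enumerating some paths:
2 → 1 → 8 → 6 → 7 → 5 → 4: 1+7+8+2+5+2 = 25
2 → 1 → 8 → 5 → 4: 1+7+7+2 = 17
The minimum is 17 s via 2 → 1 → 8 → 5 → 4.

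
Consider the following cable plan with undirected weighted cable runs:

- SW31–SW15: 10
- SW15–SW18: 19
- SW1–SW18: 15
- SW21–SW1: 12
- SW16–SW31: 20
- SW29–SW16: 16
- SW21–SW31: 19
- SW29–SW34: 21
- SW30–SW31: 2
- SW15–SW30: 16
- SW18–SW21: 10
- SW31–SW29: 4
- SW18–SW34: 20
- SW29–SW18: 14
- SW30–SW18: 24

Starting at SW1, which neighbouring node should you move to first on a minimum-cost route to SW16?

Enumerating some paths:
SW1 - SW18 - SW29 - SW16: 15+14+16 = 45
SW1 - SW21 - SW31 - SW16: 12+19+20 = 51
The minimum is 45 via SW1 - SW18 - SW29 - SW16.
So from SW1 the first move is to SW18.

SW18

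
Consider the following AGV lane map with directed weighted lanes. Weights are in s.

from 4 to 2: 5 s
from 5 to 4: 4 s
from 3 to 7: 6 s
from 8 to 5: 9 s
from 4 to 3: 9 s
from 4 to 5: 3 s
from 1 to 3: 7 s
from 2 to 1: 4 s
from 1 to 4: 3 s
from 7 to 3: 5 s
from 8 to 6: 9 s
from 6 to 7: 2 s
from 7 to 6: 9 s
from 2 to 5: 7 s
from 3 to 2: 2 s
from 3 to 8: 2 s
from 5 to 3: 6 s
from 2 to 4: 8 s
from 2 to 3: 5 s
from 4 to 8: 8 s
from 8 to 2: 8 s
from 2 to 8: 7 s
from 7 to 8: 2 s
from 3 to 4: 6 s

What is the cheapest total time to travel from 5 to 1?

Compare a few routes:
5 → 3 → 2 → 1: 6+2+4 = 12
5 → 4 → 2 → 1: 4+5+4 = 13
The minimum is 12 s via 5 → 3 → 2 → 1.

12 s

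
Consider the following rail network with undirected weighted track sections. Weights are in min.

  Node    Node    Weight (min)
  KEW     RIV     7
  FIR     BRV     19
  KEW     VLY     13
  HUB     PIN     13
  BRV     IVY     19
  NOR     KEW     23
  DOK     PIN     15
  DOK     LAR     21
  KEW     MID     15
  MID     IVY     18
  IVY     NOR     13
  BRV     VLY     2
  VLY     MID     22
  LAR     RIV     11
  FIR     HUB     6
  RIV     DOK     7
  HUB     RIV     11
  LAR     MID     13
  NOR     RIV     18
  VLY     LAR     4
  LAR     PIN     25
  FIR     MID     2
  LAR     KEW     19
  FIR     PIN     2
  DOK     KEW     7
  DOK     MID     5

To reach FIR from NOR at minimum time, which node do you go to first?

RIV

Candidate routes:
NOR → KEW → DOK → MID → FIR: 23+7+5+2 = 37
NOR → IVY → MID → FIR: 13+18+2 = 33
NOR → RIV → HUB → FIR: 18+11+6 = 35
NOR → RIV → DOK → MID → FIR: 18+7+5+2 = 32
Cheapest is NOR → RIV → DOK → MID → FIR at 32 min.
So from NOR the first move is to RIV.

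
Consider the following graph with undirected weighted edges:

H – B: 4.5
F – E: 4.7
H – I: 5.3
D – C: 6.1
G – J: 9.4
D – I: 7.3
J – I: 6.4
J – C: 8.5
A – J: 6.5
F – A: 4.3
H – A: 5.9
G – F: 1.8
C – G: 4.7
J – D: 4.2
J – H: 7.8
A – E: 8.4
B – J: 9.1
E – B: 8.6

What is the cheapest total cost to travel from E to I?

18.4

Settle nodes by increasing distance from E:
E: 0
F: 4.7  (via E)
G: 6.5  (via F)
A: 8.4  (via E)
B: 8.6  (via E)
C: 11.2  (via G)
H: 13.1  (via B)
J: 14.9  (via A)
D: 17.3  (via C)
I: 18.4  (via H)
Shortest route: E–B–H–I = 18.4.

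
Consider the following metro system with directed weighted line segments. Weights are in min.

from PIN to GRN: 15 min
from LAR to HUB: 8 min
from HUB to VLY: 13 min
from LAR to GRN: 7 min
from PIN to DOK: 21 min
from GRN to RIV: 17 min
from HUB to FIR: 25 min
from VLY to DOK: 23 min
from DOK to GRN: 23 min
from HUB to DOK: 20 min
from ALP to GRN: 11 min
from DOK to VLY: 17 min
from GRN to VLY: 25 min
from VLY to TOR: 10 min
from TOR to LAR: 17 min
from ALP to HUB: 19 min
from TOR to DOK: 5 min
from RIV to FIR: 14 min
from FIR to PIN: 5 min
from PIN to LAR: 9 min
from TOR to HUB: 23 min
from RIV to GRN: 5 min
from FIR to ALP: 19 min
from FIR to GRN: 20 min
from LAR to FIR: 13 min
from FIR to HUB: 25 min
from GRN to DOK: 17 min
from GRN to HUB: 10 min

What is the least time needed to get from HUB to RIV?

Running Dijkstra from HUB:
HUB: 0
VLY: 13  (via HUB)
DOK: 20  (via HUB)
TOR: 23  (via VLY)
FIR: 25  (via HUB)
PIN: 30  (via FIR)
LAR: 39  (via PIN)
GRN: 43  (via DOK)
ALP: 44  (via FIR)
RIV: 60  (via GRN)
Shortest route: HUB–DOK–GRN–RIV = 60 min.

60 min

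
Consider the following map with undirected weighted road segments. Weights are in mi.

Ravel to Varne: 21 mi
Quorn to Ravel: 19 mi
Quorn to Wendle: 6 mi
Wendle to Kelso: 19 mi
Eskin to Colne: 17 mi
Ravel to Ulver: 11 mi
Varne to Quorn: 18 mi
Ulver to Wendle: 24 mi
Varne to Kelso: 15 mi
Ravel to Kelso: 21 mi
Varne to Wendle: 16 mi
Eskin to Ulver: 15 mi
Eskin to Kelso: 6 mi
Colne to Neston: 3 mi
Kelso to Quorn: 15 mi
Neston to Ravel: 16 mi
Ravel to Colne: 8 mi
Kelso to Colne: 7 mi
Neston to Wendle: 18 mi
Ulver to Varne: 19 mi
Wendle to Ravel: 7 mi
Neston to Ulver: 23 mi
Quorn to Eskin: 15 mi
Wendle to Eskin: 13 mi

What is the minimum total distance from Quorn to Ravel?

Compare a few routes:
Quorn - Kelso - Colne - Ravel: 15+7+8 = 30
Quorn - Wendle - Ravel: 6+7 = 13
Quorn - Ravel: 19 = 19
Cheapest is Quorn - Wendle - Ravel at 13 mi.

13 mi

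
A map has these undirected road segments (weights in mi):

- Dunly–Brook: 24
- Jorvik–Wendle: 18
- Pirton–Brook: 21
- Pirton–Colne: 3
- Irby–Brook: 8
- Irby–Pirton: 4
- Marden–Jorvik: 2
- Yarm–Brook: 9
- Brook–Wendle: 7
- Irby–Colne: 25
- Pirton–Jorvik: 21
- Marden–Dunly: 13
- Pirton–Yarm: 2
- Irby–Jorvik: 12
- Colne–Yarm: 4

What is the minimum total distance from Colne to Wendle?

20 mi

Compare a few routes:
Colne → Pirton → Yarm → Brook → Wendle: 3+2+9+7 = 21
Colne → Yarm → Pirton → Irby → Brook → Wendle: 4+2+4+8+7 = 25
Colne → Pirton → Irby → Brook → Wendle: 3+4+8+7 = 22
Colne → Yarm → Brook → Wendle: 4+9+7 = 20
The minimum is 20 mi via Colne → Yarm → Brook → Wendle.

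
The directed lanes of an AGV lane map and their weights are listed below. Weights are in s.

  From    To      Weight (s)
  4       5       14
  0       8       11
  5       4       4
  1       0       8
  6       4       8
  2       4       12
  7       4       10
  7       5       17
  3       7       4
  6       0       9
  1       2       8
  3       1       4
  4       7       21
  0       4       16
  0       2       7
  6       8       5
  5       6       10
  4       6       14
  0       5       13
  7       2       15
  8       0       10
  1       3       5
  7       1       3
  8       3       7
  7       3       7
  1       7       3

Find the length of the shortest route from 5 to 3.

22 s

Settle nodes by increasing distance from 5:
5: 0
4: 4  (via 5)
6: 10  (via 5)
8: 15  (via 6)
0: 19  (via 6)
3: 22  (via 8)
Shortest route: 5 → 6 → 8 → 3 = 22 s.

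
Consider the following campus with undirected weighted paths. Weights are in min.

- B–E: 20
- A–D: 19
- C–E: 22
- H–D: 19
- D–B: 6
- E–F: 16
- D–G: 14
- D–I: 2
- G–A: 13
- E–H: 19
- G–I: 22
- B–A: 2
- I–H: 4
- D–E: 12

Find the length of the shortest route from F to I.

30 min

Shortest distances from F:
F: 0
E: 16  (via F)
D: 28  (via E)
I: 30  (via D)
Shortest route: F–E–D–I = 30 min.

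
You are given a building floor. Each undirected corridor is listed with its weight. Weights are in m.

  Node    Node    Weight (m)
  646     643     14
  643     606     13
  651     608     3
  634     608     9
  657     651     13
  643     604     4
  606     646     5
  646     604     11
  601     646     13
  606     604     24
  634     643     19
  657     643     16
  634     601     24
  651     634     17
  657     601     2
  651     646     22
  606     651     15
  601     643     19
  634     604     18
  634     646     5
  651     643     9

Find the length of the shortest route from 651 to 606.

15 m

Candidate routes:
651 → 608 → 634 → 646 → 606: 3+9+5+5 = 22
651 → 606: 15 = 15
651 → 643 → 606: 9+13 = 22
651 → 634 → 646 → 606: 17+5+5 = 27
The minimum is 15 m via 651 → 606.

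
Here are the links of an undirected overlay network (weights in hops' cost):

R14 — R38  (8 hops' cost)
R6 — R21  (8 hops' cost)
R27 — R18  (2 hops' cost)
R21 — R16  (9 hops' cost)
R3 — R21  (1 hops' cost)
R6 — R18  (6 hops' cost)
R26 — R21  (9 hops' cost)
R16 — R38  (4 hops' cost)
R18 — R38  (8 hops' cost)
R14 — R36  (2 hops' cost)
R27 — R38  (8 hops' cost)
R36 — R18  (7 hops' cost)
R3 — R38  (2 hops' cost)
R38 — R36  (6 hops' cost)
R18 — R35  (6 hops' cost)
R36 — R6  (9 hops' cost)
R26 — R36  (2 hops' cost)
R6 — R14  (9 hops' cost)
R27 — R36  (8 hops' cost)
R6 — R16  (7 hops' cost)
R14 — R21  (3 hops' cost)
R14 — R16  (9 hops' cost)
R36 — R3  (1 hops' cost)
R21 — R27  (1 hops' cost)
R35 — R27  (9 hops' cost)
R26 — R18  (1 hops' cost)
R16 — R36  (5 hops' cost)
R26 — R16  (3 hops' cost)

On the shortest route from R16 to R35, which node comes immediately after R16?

Compare a few routes:
R16–R36–R26–R18–R35: 5+2+1+6 = 14
R16–R26–R18–R27–R35: 3+1+2+9 = 15
R16–R26–R18–R35: 3+1+6 = 10
Cheapest is R16–R26–R18–R35 at 10 hops' cost.
So from R16 the first move is to R26.

R26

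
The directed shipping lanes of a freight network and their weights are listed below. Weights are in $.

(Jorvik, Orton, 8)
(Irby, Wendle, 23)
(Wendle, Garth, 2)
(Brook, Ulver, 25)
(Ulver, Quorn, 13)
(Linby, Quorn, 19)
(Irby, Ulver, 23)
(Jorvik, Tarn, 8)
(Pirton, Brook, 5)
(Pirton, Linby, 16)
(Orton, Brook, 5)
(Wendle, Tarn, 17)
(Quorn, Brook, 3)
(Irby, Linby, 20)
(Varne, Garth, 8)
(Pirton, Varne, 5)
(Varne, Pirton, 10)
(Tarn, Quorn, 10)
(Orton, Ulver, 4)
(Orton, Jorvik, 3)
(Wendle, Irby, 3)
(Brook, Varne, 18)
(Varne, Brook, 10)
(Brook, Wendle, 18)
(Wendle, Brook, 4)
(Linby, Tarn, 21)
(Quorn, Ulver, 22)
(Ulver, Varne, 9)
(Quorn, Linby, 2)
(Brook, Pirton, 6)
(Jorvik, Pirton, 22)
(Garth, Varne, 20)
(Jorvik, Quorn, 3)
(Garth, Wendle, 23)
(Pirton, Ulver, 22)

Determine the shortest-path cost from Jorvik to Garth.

$25

Compare a few routes:
Jorvik - Quorn - Brook - Wendle - Garth: 3+3+18+2 = 26
Jorvik - Quorn - Brook - Pirton - Varne - Garth: 3+3+6+5+8 = 25
The minimum is $25 via Jorvik - Quorn - Brook - Pirton - Varne - Garth.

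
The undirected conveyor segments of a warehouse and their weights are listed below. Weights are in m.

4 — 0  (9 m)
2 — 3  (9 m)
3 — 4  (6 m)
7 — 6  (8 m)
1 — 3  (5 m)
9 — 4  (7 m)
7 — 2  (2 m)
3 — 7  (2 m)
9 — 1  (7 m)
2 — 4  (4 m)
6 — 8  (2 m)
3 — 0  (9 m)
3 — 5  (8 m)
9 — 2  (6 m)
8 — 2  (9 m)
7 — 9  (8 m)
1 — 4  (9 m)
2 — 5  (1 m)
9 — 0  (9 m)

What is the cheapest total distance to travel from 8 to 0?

Running Dijkstra from 8:
8: 0
6: 2  (via 8)
2: 9  (via 8)
5: 10  (via 2)
7: 10  (via 6)
3: 12  (via 7)
4: 13  (via 2)
9: 15  (via 2)
1: 17  (via 3)
0: 21  (via 3)
Shortest route: 8 → 6 → 7 → 3 → 0 = 21 m.

21 m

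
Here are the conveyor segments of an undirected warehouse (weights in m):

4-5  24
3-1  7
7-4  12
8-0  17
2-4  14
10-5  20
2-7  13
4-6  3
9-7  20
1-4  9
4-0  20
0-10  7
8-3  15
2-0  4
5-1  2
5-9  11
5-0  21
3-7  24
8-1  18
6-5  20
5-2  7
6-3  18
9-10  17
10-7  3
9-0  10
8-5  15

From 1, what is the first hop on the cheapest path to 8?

Enumerating some paths:
1–8: 18 = 18
1–5–8: 2+15 = 17
The minimum is 17 m via 1–5–8.
So from 1 the first move is to 5.

5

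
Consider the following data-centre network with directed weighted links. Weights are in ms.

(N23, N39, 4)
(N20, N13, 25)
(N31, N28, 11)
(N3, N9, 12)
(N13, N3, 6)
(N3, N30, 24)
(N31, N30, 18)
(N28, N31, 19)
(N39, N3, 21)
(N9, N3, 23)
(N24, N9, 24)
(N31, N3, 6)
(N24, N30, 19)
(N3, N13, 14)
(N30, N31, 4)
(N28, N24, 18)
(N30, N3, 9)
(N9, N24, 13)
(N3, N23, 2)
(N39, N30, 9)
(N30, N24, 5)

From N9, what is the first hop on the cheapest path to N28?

N24

Enumerating some paths:
N9–N3–N23–N39–N30–N31–N28: 23+2+4+9+4+11 = 53
N9–N3–N30–N31–N28: 23+24+4+11 = 62
N9–N24–N30–N31–N28: 13+19+4+11 = 47
The minimum is 47 ms via N9–N24–N30–N31–N28.
So from N9 the first move is to N24.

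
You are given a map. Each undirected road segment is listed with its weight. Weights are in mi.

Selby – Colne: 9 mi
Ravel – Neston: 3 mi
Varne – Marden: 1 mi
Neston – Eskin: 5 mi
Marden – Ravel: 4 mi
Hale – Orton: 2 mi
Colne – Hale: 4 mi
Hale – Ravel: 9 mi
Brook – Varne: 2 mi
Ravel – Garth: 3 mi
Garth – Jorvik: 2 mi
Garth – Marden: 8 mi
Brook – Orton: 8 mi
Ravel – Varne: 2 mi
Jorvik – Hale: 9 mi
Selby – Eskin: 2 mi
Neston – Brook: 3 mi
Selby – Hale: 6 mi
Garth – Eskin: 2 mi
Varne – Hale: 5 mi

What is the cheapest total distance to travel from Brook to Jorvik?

Enumerating some paths:
Brook–Varne–Ravel–Garth–Jorvik: 2+2+3+2 = 9
Brook–Neston–Ravel–Garth–Jorvik: 3+3+3+2 = 11
The minimum is 9 mi via Brook–Varne–Ravel–Garth–Jorvik.

9 mi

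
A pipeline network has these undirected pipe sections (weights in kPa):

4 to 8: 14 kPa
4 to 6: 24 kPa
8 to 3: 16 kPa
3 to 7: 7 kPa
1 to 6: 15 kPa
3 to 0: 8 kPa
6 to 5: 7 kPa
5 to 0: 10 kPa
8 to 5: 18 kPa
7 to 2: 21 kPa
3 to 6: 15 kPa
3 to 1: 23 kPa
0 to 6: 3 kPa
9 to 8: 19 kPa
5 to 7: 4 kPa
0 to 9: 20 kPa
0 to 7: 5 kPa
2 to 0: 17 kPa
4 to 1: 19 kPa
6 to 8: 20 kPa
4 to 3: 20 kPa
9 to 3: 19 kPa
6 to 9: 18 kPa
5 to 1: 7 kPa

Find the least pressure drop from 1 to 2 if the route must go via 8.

Shortest 1→8: 1 → 5 → 8 = 25
Shortest 8→2: 8 → 6 → 0 → 2 = 40
Total via 8: 25 + 40 = 65 kPa.

65 kPa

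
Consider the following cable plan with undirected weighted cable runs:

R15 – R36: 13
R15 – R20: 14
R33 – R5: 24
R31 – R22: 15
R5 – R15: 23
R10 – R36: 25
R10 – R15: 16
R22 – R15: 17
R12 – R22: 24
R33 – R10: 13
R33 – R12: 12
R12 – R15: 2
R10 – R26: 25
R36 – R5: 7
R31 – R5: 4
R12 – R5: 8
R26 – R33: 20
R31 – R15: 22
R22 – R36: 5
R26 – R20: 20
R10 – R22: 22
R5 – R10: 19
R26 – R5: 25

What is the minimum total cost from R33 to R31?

24

Settle nodes by increasing distance from R33:
R33: 0
R12: 12  (via R33)
R10: 13  (via R33)
R15: 14  (via R12)
R26: 20  (via R33)
R5: 20  (via R12)
R31: 24  (via R5)
Shortest route: R33 → R12 → R5 → R31 = 24.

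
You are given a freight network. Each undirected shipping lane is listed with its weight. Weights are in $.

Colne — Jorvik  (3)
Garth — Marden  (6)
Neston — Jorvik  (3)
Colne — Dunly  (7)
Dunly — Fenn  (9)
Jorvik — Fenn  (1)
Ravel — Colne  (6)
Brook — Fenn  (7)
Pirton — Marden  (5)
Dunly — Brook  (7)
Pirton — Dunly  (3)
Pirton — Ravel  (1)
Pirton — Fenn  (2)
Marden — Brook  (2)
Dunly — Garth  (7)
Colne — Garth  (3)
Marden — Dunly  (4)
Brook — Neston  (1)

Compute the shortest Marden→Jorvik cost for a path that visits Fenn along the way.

$8

Best Marden to Fenn: Marden–Pirton–Fenn costing 7
Best Fenn to Jorvik: Fenn–Jorvik costing 1
Total via Fenn: 7 + 1 = $8.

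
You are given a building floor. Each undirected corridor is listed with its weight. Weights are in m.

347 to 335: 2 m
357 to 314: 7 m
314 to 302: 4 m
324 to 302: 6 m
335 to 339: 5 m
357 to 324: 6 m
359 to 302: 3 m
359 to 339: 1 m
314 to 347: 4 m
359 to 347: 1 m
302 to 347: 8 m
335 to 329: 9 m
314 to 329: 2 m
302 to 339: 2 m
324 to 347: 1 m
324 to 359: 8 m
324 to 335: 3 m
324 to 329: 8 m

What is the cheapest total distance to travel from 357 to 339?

9 m

Compare a few routes:
357 - 324 - 347 - 359 - 339: 6+1+1+1 = 9
357 - 324 - 347 - 359 - 302 - 339: 6+1+1+3+2 = 13
357 - 324 - 335 - 347 - 359 - 339: 6+3+2+1+1 = 13
The minimum is 9 m via 357 - 324 - 347 - 359 - 339.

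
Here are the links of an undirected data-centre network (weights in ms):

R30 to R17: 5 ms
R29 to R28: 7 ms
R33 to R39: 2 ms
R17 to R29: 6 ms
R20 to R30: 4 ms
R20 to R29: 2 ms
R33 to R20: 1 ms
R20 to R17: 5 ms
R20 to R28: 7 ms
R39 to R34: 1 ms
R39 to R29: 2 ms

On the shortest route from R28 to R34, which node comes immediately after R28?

R29

Enumerating some paths:
R28–R20–R33–R39–R34: 7+1+2+1 = 11
R28–R20–R29–R39–R34: 7+2+2+1 = 12
R28–R29–R20–R33–R39–R34: 7+2+1+2+1 = 13
R28–R29–R39–R34: 7+2+1 = 10
The minimum is 10 ms via R28–R29–R39–R34.
So from R28 the first move is to R29.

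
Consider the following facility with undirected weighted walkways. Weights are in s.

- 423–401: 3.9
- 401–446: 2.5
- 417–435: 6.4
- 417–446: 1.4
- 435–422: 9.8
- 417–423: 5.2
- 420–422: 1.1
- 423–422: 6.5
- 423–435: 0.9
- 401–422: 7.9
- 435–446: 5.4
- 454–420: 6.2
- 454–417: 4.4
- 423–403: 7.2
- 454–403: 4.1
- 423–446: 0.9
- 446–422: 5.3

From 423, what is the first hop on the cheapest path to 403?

403

Compare a few routes:
423–435–417–454–403: 0.9+6.4+4.4+4.1 = 15.8
423–446–417–454–403: 0.9+1.4+4.4+4.1 = 10.8
423–417–454–403: 5.2+4.4+4.1 = 13.7
423–403: 7.2 = 7.2
The minimum is 7.2 s via 423–403.
So from 423 the first move is to 403.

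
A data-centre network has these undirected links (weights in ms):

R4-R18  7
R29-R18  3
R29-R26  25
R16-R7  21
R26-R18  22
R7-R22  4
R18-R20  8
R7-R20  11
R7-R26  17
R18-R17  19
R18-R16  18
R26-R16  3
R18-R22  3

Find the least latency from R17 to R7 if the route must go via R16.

57 ms

Shortest R17→R16: R17–R18–R16 = 37
Best R16 to R7: R16–R26–R7 costing 20
Total via R16: 37 + 20 = 57 ms.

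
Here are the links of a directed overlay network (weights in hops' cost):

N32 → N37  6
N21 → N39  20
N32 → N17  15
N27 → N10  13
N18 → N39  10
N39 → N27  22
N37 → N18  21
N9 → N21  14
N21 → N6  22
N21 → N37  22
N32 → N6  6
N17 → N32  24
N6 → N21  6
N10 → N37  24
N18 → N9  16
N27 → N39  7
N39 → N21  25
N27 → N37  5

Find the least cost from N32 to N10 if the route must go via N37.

72 hops' cost

Shortest N32→N37: N32–N37 = 6
Best N37 to N10: N37–N18–N39–N27–N10 costing 66
Total via N37: 6 + 66 = 72 hops' cost.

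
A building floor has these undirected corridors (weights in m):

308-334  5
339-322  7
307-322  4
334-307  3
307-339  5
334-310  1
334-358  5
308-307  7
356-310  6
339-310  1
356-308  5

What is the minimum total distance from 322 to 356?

14 m

Shortest distances from 322:
322: 0
307: 4  (via 322)
339: 7  (via 322)
334: 7  (via 307)
310: 8  (via 339)
308: 11  (via 307)
358: 12  (via 334)
356: 14  (via 310)
Shortest route: 322–339–310–356 = 14 m.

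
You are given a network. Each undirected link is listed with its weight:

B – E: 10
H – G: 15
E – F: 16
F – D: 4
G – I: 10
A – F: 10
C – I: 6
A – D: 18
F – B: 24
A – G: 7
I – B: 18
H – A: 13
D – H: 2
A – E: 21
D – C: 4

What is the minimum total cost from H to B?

30

Shortest distances from H:
H: 0
D: 2  (via H)
C: 6  (via D)
F: 6  (via D)
I: 12  (via C)
A: 13  (via H)
G: 15  (via H)
E: 22  (via F)
B: 30  (via F)
Shortest route: H–D–F–B = 30.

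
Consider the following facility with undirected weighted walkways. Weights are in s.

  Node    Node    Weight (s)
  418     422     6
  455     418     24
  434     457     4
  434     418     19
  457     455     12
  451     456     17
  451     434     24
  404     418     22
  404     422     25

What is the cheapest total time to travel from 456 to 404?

82 s

Running Dijkstra from 456:
456: 0
451: 17  (via 456)
434: 41  (via 451)
457: 45  (via 434)
455: 57  (via 457)
418: 60  (via 434)
422: 66  (via 418)
404: 82  (via 418)
Shortest route: 456–451–434–418–404 = 82 s.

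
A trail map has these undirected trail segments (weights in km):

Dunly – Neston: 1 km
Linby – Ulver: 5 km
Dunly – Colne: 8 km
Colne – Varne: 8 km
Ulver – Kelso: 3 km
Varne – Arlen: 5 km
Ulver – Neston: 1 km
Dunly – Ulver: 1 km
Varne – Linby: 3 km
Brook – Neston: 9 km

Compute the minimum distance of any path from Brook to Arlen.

23 km

Shortest distances from Brook:
Brook: 0
Neston: 9  (via Brook)
Ulver: 10  (via Neston)
Dunly: 10  (via Neston)
Kelso: 13  (via Ulver)
Linby: 15  (via Ulver)
Colne: 18  (via Dunly)
Varne: 18  (via Linby)
Arlen: 23  (via Varne)
Shortest route: Brook → Neston → Ulver → Linby → Varne → Arlen = 23 km.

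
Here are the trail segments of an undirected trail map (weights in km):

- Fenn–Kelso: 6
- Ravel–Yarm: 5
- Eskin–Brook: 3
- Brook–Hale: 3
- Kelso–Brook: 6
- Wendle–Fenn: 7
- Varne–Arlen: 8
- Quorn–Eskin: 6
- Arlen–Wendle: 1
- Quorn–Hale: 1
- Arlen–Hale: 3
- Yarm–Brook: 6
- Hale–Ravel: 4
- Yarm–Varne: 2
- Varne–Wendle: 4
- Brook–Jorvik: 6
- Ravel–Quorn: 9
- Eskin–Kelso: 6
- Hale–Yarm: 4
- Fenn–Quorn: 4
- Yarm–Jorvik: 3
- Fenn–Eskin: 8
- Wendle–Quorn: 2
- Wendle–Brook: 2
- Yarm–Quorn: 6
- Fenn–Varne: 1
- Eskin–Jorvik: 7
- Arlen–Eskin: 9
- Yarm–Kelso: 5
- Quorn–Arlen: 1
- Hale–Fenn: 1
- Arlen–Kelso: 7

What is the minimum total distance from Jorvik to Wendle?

8 km

Compare a few routes:
Jorvik–Brook–Wendle: 6+2 = 8
Jorvik–Yarm–Varne–Wendle: 3+2+4 = 9
Jorvik–Yarm–Hale–Quorn–Arlen–Wendle: 3+4+1+1+1 = 10
Cheapest is Jorvik–Brook–Wendle at 8 km.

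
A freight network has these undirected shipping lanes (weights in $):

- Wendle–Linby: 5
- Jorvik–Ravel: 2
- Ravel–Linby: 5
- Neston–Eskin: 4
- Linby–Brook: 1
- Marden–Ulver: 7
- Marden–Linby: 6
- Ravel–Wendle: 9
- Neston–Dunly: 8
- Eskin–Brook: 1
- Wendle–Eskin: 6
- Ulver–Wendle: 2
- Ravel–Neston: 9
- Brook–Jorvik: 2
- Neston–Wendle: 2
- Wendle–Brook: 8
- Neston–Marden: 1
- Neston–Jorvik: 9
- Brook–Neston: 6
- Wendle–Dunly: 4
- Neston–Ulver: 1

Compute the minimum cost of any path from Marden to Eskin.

$5

Candidate routes:
Marden–Linby–Brook–Eskin: 6+1+1 = 8
Marden–Neston–Eskin: 1+4 = 5
Marden–Neston–Brook–Eskin: 1+6+1 = 8
Marden–Neston–Wendle–Eskin: 1+2+6 = 9
The minimum is $5 via Marden–Neston–Eskin.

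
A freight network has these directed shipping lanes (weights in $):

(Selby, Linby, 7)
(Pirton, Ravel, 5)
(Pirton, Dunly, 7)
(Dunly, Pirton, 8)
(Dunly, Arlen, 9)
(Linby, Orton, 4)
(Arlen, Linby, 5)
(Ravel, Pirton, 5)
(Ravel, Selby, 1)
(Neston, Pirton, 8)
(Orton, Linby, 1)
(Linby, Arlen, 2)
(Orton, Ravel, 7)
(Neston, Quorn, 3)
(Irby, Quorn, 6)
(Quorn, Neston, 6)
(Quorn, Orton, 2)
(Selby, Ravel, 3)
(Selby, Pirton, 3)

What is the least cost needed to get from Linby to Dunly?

$22

Settle nodes by increasing distance from Linby:
Linby: 0
Arlen: 2  (via Linby)
Orton: 4  (via Linby)
Ravel: 11  (via Orton)
Selby: 12  (via Ravel)
Pirton: 15  (via Selby)
Dunly: 22  (via Pirton)
Shortest route: Linby–Orton–Ravel–Selby–Pirton–Dunly = $22.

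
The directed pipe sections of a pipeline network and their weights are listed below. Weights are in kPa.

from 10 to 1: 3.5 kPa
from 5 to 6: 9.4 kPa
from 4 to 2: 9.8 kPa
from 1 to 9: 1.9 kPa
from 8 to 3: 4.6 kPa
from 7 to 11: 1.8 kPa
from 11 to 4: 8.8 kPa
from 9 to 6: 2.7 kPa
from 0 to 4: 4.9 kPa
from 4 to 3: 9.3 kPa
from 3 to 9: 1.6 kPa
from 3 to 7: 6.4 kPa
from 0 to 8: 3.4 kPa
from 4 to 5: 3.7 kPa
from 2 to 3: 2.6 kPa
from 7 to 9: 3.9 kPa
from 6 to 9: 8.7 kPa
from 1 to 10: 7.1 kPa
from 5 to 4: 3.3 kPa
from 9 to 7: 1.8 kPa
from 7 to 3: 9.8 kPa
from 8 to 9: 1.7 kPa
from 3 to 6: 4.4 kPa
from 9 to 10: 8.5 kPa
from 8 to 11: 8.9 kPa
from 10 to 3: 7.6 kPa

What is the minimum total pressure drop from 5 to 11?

Enumerating some paths:
5–4–3–7–11: 3.3+9.3+6.4+1.8 = 20.8
5–4–2–3–9–7–11: 3.3+9.8+2.6+1.6+1.8+1.8 = 20.9
5–6–9–7–11: 9.4+8.7+1.8+1.8 = 21.7
5–4–3–9–7–11: 3.3+9.3+1.6+1.8+1.8 = 17.8
The minimum is 17.8 kPa via 5–4–3–9–7–11.

17.8 kPa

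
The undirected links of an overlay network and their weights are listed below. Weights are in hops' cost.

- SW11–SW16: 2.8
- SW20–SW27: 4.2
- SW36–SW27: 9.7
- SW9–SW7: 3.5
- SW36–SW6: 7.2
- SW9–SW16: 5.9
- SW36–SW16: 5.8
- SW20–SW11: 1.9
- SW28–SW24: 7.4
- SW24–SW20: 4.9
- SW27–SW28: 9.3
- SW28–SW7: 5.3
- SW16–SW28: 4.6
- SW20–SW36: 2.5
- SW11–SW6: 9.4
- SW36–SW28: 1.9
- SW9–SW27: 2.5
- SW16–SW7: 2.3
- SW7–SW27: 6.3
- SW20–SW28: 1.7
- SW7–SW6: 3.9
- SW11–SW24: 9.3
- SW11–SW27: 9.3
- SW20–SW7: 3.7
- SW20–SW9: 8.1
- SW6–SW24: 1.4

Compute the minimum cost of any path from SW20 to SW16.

4.7 hops' cost

Enumerating some paths:
SW20 - SW7 - SW16: 3.7+2.3 = 6
SW20 - SW11 - SW16: 1.9+2.8 = 4.7
SW20 - SW36 - SW16: 2.5+5.8 = 8.3
SW20 - SW28 - SW16: 1.7+4.6 = 6.3
Cheapest is SW20 - SW11 - SW16 at 4.7 hops' cost.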